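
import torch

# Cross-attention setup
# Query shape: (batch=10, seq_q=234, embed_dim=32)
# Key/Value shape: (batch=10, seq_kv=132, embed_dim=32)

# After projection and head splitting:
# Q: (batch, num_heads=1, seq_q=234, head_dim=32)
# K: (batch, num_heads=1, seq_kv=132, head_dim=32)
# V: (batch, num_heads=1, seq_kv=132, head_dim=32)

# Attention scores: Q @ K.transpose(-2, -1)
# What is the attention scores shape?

Input shape: (10, 234, 32)
Output shape: (10, 1, 234, 132)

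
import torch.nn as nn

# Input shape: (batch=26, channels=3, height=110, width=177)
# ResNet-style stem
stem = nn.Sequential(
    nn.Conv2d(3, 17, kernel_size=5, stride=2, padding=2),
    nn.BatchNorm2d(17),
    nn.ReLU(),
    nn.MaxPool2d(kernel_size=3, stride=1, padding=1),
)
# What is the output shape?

Input shape: (26, 3, 110, 177)
  -> after Conv2d 5x5 stride=2: (26, 17, 55, 89)
Output shape: (26, 17, 55, 89)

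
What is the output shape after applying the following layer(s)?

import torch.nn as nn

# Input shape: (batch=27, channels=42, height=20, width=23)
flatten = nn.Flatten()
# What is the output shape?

Input shape: (27, 42, 20, 23)
Output shape: (27, 19320)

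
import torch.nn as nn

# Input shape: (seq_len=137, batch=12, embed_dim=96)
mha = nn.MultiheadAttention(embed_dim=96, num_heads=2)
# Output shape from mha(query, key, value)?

Input shape: (137, 12, 96)
Output shape: (137, 12, 96)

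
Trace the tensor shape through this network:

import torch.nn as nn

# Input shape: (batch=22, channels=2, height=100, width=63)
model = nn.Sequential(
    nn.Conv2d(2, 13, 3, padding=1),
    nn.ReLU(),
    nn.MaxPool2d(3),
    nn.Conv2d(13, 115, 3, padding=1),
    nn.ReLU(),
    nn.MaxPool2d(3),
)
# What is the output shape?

Input shape: (22, 2, 100, 63)
  -> after first Conv2d: (22, 13, 100, 63)
  -> after first MaxPool2d: (22, 13, 33, 21)
  -> after second Conv2d: (22, 115, 33, 21)
Output shape: (22, 115, 11, 7)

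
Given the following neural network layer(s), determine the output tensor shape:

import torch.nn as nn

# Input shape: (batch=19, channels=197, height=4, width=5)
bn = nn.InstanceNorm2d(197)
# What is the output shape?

Input shape: (19, 197, 4, 5)
Output shape: (19, 197, 4, 5)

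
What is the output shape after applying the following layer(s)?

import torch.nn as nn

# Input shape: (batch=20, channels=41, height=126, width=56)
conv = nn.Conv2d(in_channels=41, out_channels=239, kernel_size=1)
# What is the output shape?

Input shape: (20, 41, 126, 56)
Output shape: (20, 239, 126, 56)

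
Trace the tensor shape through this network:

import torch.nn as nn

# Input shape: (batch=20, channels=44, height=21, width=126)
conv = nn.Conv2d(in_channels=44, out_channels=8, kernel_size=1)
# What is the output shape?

Input shape: (20, 44, 21, 126)
Output shape: (20, 8, 21, 126)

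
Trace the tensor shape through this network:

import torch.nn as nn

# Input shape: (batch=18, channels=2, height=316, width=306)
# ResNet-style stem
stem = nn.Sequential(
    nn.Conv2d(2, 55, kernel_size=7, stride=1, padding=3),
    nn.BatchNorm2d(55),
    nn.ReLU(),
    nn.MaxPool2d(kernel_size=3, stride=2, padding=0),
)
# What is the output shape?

Input shape: (18, 2, 316, 306)
  -> after Conv2d 7x7 stride=1: (18, 55, 316, 306)
Output shape: (18, 55, 157, 152)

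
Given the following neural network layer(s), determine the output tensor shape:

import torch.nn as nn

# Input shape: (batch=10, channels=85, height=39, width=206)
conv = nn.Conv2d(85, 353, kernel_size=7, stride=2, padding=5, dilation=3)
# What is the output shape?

Input shape: (10, 85, 39, 206)
Output shape: (10, 353, 16, 99)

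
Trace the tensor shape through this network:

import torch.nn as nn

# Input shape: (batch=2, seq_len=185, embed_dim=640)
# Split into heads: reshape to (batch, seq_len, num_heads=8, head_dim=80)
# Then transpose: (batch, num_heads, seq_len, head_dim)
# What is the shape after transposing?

Input shape: (2, 185, 640)
  -> after reshape: (2, 185, 8, 80)
Output shape: (2, 8, 185, 80)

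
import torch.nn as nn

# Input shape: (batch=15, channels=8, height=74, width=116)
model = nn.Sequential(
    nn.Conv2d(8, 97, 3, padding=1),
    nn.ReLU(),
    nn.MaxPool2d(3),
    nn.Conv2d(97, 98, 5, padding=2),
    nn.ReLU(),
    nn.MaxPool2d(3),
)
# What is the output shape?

Input shape: (15, 8, 74, 116)
  -> after first Conv2d: (15, 97, 74, 116)
  -> after first MaxPool2d: (15, 97, 24, 38)
  -> after second Conv2d: (15, 98, 24, 38)
Output shape: (15, 98, 8, 12)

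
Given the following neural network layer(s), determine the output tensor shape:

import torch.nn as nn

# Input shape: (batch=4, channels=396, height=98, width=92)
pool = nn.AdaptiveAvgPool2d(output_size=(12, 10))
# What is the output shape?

Input shape: (4, 396, 98, 92)
Output shape: (4, 396, 12, 10)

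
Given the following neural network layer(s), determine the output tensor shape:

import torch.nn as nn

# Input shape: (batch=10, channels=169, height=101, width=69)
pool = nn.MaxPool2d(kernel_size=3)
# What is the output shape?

Input shape: (10, 169, 101, 69)
Output shape: (10, 169, 33, 23)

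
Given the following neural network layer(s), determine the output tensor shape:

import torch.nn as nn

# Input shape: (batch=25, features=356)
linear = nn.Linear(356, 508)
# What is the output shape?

Input shape: (25, 356)
Output shape: (25, 508)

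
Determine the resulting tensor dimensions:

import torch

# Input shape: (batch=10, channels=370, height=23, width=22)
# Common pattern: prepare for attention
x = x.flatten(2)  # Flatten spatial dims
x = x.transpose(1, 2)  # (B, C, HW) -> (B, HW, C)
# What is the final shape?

Input shape: (10, 370, 23, 22)
  -> after flatten(2): (10, 370, 506)
Output shape: (10, 506, 370)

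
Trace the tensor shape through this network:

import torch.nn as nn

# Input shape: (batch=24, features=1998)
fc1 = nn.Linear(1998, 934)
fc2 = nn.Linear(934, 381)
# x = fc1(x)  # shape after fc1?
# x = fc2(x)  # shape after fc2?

Input shape: (24, 1998)
  -> after fc1: (24, 934)
Output shape: (24, 381)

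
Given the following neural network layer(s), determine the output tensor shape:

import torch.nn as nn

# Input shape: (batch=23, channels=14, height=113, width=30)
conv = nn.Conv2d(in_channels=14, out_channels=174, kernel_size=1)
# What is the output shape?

Input shape: (23, 14, 113, 30)
Output shape: (23, 174, 113, 30)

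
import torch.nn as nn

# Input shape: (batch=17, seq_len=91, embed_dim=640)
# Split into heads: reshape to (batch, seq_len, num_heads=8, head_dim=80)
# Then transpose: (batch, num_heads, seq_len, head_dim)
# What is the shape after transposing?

Input shape: (17, 91, 640)
  -> after reshape: (17, 91, 8, 80)
Output shape: (17, 8, 91, 80)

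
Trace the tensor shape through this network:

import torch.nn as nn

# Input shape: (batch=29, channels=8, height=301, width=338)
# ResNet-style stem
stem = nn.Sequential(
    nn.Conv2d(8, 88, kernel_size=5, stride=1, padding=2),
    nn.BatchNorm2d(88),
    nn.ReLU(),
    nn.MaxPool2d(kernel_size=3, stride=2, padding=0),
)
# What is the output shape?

Input shape: (29, 8, 301, 338)
  -> after Conv2d 5x5 stride=1: (29, 88, 301, 338)
Output shape: (29, 88, 150, 168)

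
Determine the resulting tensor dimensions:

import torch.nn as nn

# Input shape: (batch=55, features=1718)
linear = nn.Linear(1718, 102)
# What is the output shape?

Input shape: (55, 1718)
Output shape: (55, 102)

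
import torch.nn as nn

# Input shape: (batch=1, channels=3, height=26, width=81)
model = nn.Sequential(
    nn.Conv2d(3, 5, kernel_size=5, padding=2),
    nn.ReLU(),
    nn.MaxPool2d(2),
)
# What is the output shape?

Input shape: (1, 3, 26, 81)
  -> after Conv2d: (1, 5, 26, 81)
  -> after ReLU: (1, 5, 26, 81)
Output shape: (1, 5, 13, 40)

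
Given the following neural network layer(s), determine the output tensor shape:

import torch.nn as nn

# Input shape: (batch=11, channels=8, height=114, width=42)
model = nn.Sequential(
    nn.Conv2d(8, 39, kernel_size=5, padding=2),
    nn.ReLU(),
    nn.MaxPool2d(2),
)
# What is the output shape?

Input shape: (11, 8, 114, 42)
  -> after Conv2d: (11, 39, 114, 42)
  -> after ReLU: (11, 39, 114, 42)
Output shape: (11, 39, 57, 21)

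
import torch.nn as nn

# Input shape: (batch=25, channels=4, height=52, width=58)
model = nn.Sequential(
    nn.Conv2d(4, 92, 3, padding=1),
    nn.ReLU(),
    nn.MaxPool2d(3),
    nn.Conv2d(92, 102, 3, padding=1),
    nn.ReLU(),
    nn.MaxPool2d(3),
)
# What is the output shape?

Input shape: (25, 4, 52, 58)
  -> after first Conv2d: (25, 92, 52, 58)
  -> after first MaxPool2d: (25, 92, 17, 19)
  -> after second Conv2d: (25, 102, 17, 19)
Output shape: (25, 102, 5, 6)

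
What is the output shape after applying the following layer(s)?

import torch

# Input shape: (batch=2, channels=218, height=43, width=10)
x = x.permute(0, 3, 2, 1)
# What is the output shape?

Input shape: (2, 218, 43, 10)
Output shape: (2, 10, 43, 218)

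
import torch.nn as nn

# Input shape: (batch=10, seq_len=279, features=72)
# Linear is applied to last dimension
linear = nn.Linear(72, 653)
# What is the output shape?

Input shape: (10, 279, 72)
Output shape: (10, 279, 653)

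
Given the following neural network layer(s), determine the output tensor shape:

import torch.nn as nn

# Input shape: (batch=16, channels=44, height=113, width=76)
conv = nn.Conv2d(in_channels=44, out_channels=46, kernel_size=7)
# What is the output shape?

Input shape: (16, 44, 113, 76)
Output shape: (16, 46, 107, 70)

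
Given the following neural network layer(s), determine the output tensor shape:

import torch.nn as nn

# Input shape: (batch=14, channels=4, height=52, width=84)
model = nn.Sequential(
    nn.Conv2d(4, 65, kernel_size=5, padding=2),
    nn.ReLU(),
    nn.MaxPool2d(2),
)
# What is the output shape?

Input shape: (14, 4, 52, 84)
  -> after Conv2d: (14, 65, 52, 84)
  -> after ReLU: (14, 65, 52, 84)
Output shape: (14, 65, 26, 42)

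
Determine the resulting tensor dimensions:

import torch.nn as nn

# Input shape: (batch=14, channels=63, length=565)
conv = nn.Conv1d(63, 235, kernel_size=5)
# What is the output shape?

Input shape: (14, 63, 565)
Output shape: (14, 235, 561)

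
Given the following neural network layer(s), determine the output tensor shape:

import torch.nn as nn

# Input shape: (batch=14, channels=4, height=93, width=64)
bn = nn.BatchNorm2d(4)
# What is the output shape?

Input shape: (14, 4, 93, 64)
Output shape: (14, 4, 93, 64)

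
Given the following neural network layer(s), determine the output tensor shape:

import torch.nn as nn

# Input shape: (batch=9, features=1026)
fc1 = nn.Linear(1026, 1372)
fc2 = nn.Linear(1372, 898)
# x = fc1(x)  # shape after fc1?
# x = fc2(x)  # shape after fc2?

Input shape: (9, 1026)
  -> after fc1: (9, 1372)
Output shape: (9, 898)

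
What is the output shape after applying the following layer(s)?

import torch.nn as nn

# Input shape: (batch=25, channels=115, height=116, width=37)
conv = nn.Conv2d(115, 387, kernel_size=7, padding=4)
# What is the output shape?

Input shape: (25, 115, 116, 37)
Output shape: (25, 387, 118, 39)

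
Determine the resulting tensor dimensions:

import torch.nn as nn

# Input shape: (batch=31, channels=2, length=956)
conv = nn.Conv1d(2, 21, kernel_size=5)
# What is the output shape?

Input shape: (31, 2, 956)
Output shape: (31, 21, 952)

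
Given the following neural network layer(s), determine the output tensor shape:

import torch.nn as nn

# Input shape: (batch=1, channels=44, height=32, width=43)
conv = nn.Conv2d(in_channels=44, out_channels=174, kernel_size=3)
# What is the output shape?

Input shape: (1, 44, 32, 43)
Output shape: (1, 174, 30, 41)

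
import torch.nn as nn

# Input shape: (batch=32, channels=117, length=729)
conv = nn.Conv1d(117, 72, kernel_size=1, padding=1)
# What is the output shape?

Input shape: (32, 117, 729)
Output shape: (32, 72, 731)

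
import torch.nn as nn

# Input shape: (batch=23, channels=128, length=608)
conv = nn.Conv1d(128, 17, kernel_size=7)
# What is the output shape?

Input shape: (23, 128, 608)
Output shape: (23, 17, 602)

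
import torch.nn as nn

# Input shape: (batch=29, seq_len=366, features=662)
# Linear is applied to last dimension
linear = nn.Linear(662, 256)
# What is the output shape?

Input shape: (29, 366, 662)
Output shape: (29, 366, 256)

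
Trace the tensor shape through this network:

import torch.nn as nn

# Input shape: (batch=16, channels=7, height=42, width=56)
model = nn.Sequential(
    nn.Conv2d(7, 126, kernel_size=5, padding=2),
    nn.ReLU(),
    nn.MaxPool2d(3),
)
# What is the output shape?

Input shape: (16, 7, 42, 56)
  -> after Conv2d: (16, 126, 42, 56)
  -> after ReLU: (16, 126, 42, 56)
Output shape: (16, 126, 14, 18)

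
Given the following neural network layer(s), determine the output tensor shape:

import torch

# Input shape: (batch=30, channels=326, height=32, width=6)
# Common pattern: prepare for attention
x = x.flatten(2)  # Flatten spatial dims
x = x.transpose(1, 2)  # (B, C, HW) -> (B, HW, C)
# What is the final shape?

Input shape: (30, 326, 32, 6)
  -> after flatten(2): (30, 326, 192)
Output shape: (30, 192, 326)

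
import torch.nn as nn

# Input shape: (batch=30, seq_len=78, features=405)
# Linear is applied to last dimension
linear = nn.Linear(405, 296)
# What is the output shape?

Input shape: (30, 78, 405)
Output shape: (30, 78, 296)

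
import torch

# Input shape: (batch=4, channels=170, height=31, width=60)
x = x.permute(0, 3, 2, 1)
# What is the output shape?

Input shape: (4, 170, 31, 60)
Output shape: (4, 60, 31, 170)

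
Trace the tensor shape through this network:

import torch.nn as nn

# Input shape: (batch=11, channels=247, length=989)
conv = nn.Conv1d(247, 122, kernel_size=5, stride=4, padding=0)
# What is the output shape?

Input shape: (11, 247, 989)
Output shape: (11, 122, 247)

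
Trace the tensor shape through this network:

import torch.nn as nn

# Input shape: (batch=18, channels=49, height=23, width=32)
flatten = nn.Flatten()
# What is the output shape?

Input shape: (18, 49, 23, 32)
Output shape: (18, 36064)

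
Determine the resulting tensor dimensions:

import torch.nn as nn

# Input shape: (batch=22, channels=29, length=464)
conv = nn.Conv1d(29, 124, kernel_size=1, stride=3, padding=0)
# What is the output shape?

Input shape: (22, 29, 464)
Output shape: (22, 124, 155)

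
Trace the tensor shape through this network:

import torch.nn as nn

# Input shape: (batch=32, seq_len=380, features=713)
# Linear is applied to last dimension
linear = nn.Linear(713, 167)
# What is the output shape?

Input shape: (32, 380, 713)
Output shape: (32, 380, 167)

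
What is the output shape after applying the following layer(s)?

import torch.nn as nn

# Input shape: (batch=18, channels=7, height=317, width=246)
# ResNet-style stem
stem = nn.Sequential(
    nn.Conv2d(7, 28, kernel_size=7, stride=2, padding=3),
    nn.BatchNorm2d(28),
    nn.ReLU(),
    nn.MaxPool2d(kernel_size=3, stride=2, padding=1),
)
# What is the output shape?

Input shape: (18, 7, 317, 246)
  -> after Conv2d 7x7 stride=2: (18, 28, 159, 123)
Output shape: (18, 28, 80, 62)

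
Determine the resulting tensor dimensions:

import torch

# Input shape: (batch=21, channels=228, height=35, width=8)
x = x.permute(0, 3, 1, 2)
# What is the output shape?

Input shape: (21, 228, 35, 8)
Output shape: (21, 8, 228, 35)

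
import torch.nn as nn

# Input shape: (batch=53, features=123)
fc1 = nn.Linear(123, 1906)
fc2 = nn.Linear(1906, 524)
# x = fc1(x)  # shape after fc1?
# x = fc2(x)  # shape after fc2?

Input shape: (53, 123)
  -> after fc1: (53, 1906)
Output shape: (53, 524)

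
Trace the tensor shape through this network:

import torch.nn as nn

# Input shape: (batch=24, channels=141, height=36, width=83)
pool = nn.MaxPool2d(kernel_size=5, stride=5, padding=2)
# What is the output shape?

Input shape: (24, 141, 36, 83)
Output shape: (24, 141, 8, 17)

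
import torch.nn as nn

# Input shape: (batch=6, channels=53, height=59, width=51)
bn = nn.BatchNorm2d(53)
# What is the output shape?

Input shape: (6, 53, 59, 51)
Output shape: (6, 53, 59, 51)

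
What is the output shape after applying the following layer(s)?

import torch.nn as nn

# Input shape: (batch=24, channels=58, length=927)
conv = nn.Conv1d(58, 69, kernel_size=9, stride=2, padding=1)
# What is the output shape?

Input shape: (24, 58, 927)
Output shape: (24, 69, 461)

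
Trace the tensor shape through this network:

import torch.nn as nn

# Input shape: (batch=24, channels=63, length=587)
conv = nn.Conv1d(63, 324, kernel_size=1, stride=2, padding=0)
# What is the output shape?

Input shape: (24, 63, 587)
Output shape: (24, 324, 294)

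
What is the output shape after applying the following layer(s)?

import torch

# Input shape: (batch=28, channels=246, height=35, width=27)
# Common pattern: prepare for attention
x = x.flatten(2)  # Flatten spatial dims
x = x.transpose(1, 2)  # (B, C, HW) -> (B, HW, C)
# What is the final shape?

Input shape: (28, 246, 35, 27)
  -> after flatten(2): (28, 246, 945)
Output shape: (28, 945, 246)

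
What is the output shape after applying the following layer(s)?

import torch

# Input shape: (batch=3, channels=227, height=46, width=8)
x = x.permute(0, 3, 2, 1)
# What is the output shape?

Input shape: (3, 227, 46, 8)
Output shape: (3, 8, 46, 227)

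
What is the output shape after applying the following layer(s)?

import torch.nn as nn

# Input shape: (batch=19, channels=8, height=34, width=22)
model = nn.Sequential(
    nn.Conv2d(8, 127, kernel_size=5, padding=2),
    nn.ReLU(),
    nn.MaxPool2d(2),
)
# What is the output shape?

Input shape: (19, 8, 34, 22)
  -> after Conv2d: (19, 127, 34, 22)
  -> after ReLU: (19, 127, 34, 22)
Output shape: (19, 127, 17, 11)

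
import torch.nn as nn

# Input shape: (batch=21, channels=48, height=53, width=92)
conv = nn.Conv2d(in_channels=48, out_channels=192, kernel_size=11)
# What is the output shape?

Input shape: (21, 48, 53, 92)
Output shape: (21, 192, 43, 82)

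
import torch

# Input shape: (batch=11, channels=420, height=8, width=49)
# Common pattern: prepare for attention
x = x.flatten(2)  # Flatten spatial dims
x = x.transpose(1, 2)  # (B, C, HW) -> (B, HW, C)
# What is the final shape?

Input shape: (11, 420, 8, 49)
  -> after flatten(2): (11, 420, 392)
Output shape: (11, 392, 420)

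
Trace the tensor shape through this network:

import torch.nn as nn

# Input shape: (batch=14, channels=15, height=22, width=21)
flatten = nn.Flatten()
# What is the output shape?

Input shape: (14, 15, 22, 21)
Output shape: (14, 6930)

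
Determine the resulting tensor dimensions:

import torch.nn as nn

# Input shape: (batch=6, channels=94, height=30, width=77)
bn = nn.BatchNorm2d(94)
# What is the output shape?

Input shape: (6, 94, 30, 77)
Output shape: (6, 94, 30, 77)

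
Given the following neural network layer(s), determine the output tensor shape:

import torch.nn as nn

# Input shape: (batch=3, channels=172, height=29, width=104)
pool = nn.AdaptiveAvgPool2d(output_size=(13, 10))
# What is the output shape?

Input shape: (3, 172, 29, 104)
Output shape: (3, 172, 13, 10)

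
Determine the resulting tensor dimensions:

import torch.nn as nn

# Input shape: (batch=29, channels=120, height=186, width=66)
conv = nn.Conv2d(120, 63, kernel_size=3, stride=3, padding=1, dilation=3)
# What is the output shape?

Input shape: (29, 120, 186, 66)
Output shape: (29, 63, 61, 21)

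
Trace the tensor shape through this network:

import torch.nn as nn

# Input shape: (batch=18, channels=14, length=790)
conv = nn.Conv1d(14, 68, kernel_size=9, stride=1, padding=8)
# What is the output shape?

Input shape: (18, 14, 790)
Output shape: (18, 68, 798)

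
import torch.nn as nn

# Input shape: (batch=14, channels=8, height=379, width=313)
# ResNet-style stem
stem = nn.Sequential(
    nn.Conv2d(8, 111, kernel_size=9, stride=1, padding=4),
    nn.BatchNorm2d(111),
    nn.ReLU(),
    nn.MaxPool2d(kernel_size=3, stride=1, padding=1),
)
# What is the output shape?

Input shape: (14, 8, 379, 313)
  -> after Conv2d 9x9 stride=1: (14, 111, 379, 313)
Output shape: (14, 111, 379, 313)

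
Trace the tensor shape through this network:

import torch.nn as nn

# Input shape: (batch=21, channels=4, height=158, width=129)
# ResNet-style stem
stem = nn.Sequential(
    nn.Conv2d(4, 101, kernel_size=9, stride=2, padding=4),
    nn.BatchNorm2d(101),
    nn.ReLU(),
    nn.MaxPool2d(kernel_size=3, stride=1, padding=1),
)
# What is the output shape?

Input shape: (21, 4, 158, 129)
  -> after Conv2d 9x9 stride=2: (21, 101, 79, 65)
Output shape: (21, 101, 79, 65)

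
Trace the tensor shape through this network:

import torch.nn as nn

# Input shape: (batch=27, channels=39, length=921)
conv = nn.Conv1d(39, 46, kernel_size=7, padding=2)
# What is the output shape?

Input shape: (27, 39, 921)
Output shape: (27, 46, 919)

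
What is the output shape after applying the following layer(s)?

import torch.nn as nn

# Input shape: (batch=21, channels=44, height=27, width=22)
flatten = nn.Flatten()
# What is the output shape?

Input shape: (21, 44, 27, 22)
Output shape: (21, 26136)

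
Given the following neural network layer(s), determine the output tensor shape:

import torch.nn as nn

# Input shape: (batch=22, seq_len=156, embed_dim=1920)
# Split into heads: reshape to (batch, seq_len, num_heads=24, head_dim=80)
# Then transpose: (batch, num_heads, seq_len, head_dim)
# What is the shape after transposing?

Input shape: (22, 156, 1920)
  -> after reshape: (22, 156, 24, 80)
Output shape: (22, 24, 156, 80)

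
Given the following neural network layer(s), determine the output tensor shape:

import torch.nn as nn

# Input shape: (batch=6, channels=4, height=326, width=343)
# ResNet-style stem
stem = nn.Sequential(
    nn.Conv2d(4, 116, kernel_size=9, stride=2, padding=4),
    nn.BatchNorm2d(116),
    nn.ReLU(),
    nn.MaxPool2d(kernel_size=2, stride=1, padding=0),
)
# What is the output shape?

Input shape: (6, 4, 326, 343)
  -> after Conv2d 9x9 stride=2: (6, 116, 163, 172)
Output shape: (6, 116, 162, 171)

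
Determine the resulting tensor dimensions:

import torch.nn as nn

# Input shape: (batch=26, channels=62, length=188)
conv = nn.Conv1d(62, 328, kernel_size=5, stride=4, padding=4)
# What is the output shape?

Input shape: (26, 62, 188)
Output shape: (26, 328, 48)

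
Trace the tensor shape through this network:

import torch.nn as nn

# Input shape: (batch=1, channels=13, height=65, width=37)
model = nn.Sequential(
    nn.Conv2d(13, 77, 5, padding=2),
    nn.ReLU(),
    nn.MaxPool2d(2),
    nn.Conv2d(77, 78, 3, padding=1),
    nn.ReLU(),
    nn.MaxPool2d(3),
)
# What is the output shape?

Input shape: (1, 13, 65, 37)
  -> after first Conv2d: (1, 77, 65, 37)
  -> after first MaxPool2d: (1, 77, 32, 18)
  -> after second Conv2d: (1, 78, 32, 18)
Output shape: (1, 78, 10, 6)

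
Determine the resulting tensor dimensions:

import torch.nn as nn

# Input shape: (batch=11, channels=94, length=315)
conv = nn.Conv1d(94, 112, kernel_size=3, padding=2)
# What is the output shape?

Input shape: (11, 94, 315)
Output shape: (11, 112, 317)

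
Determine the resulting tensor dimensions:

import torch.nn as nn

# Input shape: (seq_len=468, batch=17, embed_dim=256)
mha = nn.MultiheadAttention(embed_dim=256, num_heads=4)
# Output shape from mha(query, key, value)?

Input shape: (468, 17, 256)
Output shape: (468, 17, 256)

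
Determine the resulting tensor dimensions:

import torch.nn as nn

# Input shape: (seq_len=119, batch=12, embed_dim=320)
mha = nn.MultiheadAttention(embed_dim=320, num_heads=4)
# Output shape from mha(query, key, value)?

Input shape: (119, 12, 320)
Output shape: (119, 12, 320)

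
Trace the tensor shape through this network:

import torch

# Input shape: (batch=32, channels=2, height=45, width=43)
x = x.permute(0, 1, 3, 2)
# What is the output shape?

Input shape: (32, 2, 45, 43)
Output shape: (32, 2, 43, 45)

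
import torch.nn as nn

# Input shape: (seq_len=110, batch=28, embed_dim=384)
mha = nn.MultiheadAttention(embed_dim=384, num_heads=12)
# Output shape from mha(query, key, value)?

Input shape: (110, 28, 384)
Output shape: (110, 28, 384)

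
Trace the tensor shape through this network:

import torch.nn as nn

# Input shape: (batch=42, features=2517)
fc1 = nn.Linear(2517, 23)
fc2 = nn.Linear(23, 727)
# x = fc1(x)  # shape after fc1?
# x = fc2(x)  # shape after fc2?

Input shape: (42, 2517)
  -> after fc1: (42, 23)
Output shape: (42, 727)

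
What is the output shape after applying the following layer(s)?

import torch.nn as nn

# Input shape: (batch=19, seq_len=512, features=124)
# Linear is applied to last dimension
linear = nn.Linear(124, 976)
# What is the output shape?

Input shape: (19, 512, 124)
Output shape: (19, 512, 976)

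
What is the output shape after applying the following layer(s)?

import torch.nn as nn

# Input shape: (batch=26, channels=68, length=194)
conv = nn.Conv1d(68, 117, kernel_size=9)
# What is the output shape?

Input shape: (26, 68, 194)
Output shape: (26, 117, 186)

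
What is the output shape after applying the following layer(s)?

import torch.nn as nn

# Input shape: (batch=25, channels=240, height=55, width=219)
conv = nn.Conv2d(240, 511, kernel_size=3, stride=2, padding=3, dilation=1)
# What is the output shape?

Input shape: (25, 240, 55, 219)
Output shape: (25, 511, 30, 112)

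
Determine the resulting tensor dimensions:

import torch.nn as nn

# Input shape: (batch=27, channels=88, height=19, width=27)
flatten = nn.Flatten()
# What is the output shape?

Input shape: (27, 88, 19, 27)
Output shape: (27, 45144)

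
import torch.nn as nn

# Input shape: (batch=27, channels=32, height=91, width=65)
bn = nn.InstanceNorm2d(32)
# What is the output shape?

Input shape: (27, 32, 91, 65)
Output shape: (27, 32, 91, 65)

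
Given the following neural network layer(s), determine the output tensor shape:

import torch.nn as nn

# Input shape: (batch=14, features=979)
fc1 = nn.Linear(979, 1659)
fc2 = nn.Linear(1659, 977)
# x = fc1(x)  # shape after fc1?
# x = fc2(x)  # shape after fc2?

Input shape: (14, 979)
  -> after fc1: (14, 1659)
Output shape: (14, 977)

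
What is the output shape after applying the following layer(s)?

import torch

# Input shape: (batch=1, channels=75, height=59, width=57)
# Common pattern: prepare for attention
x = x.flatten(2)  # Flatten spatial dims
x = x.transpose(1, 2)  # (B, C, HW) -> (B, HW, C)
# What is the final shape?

Input shape: (1, 75, 59, 57)
  -> after flatten(2): (1, 75, 3363)
Output shape: (1, 3363, 75)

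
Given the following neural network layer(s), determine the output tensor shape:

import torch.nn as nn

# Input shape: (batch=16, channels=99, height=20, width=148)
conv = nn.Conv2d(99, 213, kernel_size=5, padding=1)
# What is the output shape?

Input shape: (16, 99, 20, 148)
Output shape: (16, 213, 18, 146)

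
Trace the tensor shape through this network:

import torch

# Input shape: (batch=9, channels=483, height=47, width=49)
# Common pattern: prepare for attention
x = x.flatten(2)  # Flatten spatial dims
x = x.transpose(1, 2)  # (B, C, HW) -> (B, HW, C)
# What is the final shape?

Input shape: (9, 483, 47, 49)
  -> after flatten(2): (9, 483, 2303)
Output shape: (9, 2303, 483)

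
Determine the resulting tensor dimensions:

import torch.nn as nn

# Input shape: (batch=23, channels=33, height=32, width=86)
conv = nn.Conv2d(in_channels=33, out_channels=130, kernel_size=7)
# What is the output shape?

Input shape: (23, 33, 32, 86)
Output shape: (23, 130, 26, 80)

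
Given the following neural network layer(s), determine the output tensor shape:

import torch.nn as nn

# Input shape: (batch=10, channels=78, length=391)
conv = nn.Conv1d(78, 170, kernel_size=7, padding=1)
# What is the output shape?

Input shape: (10, 78, 391)
Output shape: (10, 170, 387)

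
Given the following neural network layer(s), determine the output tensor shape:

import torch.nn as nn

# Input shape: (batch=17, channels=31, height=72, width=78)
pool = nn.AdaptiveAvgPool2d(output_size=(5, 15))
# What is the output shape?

Input shape: (17, 31, 72, 78)
Output shape: (17, 31, 5, 15)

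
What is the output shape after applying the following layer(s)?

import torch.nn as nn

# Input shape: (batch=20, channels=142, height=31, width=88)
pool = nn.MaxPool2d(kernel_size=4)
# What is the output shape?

Input shape: (20, 142, 31, 88)
Output shape: (20, 142, 7, 22)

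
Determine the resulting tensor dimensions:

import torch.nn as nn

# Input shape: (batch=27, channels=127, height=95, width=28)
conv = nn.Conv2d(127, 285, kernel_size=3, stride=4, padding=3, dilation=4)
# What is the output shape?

Input shape: (27, 127, 95, 28)
Output shape: (27, 285, 24, 7)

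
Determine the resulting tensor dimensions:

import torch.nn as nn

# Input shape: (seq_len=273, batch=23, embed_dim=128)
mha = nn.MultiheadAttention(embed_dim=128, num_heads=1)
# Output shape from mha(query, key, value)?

Input shape: (273, 23, 128)
Output shape: (273, 23, 128)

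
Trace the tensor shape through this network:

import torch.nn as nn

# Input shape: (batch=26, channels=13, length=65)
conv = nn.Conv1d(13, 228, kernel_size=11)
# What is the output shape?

Input shape: (26, 13, 65)
Output shape: (26, 228, 55)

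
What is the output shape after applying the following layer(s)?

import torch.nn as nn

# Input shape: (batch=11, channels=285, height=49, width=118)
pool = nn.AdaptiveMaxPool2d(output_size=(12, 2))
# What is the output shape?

Input shape: (11, 285, 49, 118)
Output shape: (11, 285, 12, 2)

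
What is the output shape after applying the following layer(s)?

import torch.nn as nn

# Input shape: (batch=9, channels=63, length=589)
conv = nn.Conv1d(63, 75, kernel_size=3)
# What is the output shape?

Input shape: (9, 63, 589)
Output shape: (9, 75, 587)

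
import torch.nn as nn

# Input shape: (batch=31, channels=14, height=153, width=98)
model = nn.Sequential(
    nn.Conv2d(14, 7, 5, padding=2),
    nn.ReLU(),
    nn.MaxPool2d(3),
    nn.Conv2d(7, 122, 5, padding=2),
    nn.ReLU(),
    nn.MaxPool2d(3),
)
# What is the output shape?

Input shape: (31, 14, 153, 98)
  -> after first Conv2d: (31, 7, 153, 98)
  -> after first MaxPool2d: (31, 7, 51, 32)
  -> after second Conv2d: (31, 122, 51, 32)
Output shape: (31, 122, 17, 10)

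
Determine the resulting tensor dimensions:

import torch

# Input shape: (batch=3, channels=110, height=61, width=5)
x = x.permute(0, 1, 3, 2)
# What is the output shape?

Input shape: (3, 110, 61, 5)
Output shape: (3, 110, 5, 61)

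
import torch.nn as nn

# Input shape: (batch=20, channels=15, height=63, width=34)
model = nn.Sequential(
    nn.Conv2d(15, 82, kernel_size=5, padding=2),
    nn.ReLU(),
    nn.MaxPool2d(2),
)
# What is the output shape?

Input shape: (20, 15, 63, 34)
  -> after Conv2d: (20, 82, 63, 34)
  -> after ReLU: (20, 82, 63, 34)
Output shape: (20, 82, 31, 17)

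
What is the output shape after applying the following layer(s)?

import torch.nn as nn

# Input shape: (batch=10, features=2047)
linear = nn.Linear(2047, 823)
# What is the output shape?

Input shape: (10, 2047)
Output shape: (10, 823)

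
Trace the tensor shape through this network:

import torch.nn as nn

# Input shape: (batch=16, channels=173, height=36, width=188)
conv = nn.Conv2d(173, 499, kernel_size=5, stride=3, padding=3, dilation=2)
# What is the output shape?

Input shape: (16, 173, 36, 188)
Output shape: (16, 499, 12, 62)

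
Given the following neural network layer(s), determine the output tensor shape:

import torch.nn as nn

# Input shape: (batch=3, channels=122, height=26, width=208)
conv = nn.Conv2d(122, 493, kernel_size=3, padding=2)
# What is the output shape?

Input shape: (3, 122, 26, 208)
Output shape: (3, 493, 28, 210)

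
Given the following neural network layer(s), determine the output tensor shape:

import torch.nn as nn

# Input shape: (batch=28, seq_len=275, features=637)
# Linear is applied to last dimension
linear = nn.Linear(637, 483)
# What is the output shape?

Input shape: (28, 275, 637)
Output shape: (28, 275, 483)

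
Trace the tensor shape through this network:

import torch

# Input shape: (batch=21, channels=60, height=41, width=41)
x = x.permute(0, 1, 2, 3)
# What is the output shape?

Input shape: (21, 60, 41, 41)
Output shape: (21, 60, 41, 41)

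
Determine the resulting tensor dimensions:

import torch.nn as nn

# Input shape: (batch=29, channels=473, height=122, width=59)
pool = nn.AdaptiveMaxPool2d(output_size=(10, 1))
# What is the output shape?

Input shape: (29, 473, 122, 59)
Output shape: (29, 473, 10, 1)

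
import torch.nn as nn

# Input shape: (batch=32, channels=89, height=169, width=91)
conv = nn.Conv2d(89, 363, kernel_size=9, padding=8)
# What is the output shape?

Input shape: (32, 89, 169, 91)
Output shape: (32, 363, 177, 99)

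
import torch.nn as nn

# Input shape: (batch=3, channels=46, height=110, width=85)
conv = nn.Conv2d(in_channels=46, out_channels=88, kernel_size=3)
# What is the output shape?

Input shape: (3, 46, 110, 85)
Output shape: (3, 88, 108, 83)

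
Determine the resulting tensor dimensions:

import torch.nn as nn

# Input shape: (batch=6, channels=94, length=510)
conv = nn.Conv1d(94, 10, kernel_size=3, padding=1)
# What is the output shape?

Input shape: (6, 94, 510)
Output shape: (6, 10, 510)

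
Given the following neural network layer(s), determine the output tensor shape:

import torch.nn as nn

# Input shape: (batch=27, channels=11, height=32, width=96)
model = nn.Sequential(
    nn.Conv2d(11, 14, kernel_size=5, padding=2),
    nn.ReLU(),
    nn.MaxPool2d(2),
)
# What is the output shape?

Input shape: (27, 11, 32, 96)
  -> after Conv2d: (27, 14, 32, 96)
  -> after ReLU: (27, 14, 32, 96)
Output shape: (27, 14, 16, 48)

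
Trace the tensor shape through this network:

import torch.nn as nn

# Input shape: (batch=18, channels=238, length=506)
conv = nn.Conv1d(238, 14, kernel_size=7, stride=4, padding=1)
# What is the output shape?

Input shape: (18, 238, 506)
Output shape: (18, 14, 126)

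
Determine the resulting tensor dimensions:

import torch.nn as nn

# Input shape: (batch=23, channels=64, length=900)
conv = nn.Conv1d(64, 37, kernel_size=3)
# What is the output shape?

Input shape: (23, 64, 900)
Output shape: (23, 37, 898)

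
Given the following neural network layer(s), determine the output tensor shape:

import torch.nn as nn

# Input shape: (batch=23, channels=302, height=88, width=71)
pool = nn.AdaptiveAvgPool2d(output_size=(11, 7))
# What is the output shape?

Input shape: (23, 302, 88, 71)
Output shape: (23, 302, 11, 7)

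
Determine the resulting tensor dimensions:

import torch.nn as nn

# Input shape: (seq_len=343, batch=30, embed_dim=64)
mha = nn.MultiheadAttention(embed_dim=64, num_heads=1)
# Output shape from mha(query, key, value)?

Input shape: (343, 30, 64)
Output shape: (343, 30, 64)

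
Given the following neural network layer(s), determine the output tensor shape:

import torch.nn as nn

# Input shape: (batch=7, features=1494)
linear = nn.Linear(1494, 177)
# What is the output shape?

Input shape: (7, 1494)
Output shape: (7, 177)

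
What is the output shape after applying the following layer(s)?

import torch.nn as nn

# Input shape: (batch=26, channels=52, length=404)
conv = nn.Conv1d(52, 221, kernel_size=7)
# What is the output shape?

Input shape: (26, 52, 404)
Output shape: (26, 221, 398)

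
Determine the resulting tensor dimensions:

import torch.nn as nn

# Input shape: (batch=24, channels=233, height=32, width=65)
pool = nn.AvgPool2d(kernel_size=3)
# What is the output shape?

Input shape: (24, 233, 32, 65)
Output shape: (24, 233, 10, 21)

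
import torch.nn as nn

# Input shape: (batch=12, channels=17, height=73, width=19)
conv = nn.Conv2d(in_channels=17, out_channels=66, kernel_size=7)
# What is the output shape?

Input shape: (12, 17, 73, 19)
Output shape: (12, 66, 67, 13)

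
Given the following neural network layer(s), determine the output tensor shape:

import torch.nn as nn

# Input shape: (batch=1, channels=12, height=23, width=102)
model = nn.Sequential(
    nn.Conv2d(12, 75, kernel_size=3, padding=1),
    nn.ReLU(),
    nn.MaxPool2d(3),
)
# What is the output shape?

Input shape: (1, 12, 23, 102)
  -> after Conv2d: (1, 75, 23, 102)
  -> after ReLU: (1, 75, 23, 102)
Output shape: (1, 75, 7, 34)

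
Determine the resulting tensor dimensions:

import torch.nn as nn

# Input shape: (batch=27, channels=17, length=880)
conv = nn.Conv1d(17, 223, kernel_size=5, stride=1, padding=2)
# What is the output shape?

Input shape: (27, 17, 880)
Output shape: (27, 223, 880)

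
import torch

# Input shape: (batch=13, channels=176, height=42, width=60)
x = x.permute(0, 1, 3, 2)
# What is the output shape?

Input shape: (13, 176, 42, 60)
Output shape: (13, 176, 60, 42)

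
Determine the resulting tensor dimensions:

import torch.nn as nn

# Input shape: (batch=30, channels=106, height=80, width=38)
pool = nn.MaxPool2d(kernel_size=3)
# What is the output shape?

Input shape: (30, 106, 80, 38)
Output shape: (30, 106, 26, 12)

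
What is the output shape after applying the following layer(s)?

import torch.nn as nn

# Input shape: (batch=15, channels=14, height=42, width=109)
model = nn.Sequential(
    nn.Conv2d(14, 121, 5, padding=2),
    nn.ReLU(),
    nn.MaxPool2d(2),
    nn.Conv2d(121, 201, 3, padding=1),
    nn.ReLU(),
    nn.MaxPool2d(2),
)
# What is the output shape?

Input shape: (15, 14, 42, 109)
  -> after first Conv2d: (15, 121, 42, 109)
  -> after first MaxPool2d: (15, 121, 21, 54)
  -> after second Conv2d: (15, 201, 21, 54)
Output shape: (15, 201, 10, 27)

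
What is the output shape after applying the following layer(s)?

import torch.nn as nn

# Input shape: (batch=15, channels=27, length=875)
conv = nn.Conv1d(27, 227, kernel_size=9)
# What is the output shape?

Input shape: (15, 27, 875)
Output shape: (15, 227, 867)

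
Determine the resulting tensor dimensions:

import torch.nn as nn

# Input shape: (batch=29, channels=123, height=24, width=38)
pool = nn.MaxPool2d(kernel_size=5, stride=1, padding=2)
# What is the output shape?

Input shape: (29, 123, 24, 38)
Output shape: (29, 123, 24, 38)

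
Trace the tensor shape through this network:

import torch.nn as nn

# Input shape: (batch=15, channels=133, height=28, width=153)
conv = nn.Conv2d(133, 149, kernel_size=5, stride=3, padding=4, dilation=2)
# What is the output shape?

Input shape: (15, 133, 28, 153)
Output shape: (15, 149, 10, 51)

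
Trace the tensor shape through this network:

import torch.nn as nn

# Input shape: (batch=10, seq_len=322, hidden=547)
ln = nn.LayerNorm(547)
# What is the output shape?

Input shape: (10, 322, 547)
Output shape: (10, 322, 547)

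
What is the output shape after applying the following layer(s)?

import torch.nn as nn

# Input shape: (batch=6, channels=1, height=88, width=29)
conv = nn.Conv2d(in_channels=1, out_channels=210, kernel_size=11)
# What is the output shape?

Input shape: (6, 1, 88, 29)
Output shape: (6, 210, 78, 19)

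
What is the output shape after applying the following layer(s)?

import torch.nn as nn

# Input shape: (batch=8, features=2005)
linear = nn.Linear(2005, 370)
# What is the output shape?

Input shape: (8, 2005)
Output shape: (8, 370)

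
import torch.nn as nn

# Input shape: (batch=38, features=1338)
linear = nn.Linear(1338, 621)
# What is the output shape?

Input shape: (38, 1338)
Output shape: (38, 621)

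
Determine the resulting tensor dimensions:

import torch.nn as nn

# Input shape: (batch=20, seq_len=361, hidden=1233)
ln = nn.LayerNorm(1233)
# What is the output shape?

Input shape: (20, 361, 1233)
Output shape: (20, 361, 1233)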